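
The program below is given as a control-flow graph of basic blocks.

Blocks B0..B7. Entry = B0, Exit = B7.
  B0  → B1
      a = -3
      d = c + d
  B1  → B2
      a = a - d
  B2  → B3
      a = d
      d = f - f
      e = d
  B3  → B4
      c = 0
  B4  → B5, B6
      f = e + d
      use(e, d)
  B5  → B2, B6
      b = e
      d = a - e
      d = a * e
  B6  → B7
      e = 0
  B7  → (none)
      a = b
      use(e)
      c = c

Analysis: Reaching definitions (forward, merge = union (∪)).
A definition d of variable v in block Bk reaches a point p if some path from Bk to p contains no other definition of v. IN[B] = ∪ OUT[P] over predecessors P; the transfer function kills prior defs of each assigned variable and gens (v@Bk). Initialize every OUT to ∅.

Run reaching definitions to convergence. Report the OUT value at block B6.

Converged values:
  B0:   IN={}   OUT={a@B0, d@B0}
  B1:   IN={a@B0, d@B0}   OUT={a@B1, d@B0}
  B2:   IN={a@B1, a@B2, b@B5, c@B3, d@B0, d@B5, e@B2, f@B4}   OUT={a@B2, b@B5, c@B3, d@B2, e@B2, f@B4}
  B3:   IN={a@B2, b@B5, c@B3, d@B2, e@B2, f@B4}   OUT={a@B2, b@B5, c@B3, d@B2, e@B2, f@B4}
  B4:   IN={a@B2, b@B5, c@B3, d@B2, e@B2, f@B4}   OUT={a@B2, b@B5, c@B3, d@B2, e@B2, f@B4}
  B5:   IN={a@B2, b@B5, c@B3, d@B2, e@B2, f@B4}   OUT={a@B2, b@B5, c@B3, d@B5, e@B2, f@B4}
  B6:   IN={a@B2, b@B5, c@B3, d@B2, d@B5, e@B2, f@B4}   OUT={a@B2, b@B5, c@B3, d@B2, d@B5, e@B6, f@B4}
  B7:   IN={a@B2, b@B5, c@B3, d@B2, d@B5, e@B6, f@B4}   OUT={a@B7, b@B5, c@B7, d@B2, d@B5, e@B6, f@B4}

Merge at B6: IN[B6] = OUT[B4] ⊔ OUT[B5] = {a@B2, b@B5, c@B3, d@B2, d@B5, e@B2, f@B4}
Applying B6's transfer function to that IN value gives OUT[B6] (row B6 above).

Answer: {a@B2, b@B5, c@B3, d@B2, d@B5, e@B6, f@B4}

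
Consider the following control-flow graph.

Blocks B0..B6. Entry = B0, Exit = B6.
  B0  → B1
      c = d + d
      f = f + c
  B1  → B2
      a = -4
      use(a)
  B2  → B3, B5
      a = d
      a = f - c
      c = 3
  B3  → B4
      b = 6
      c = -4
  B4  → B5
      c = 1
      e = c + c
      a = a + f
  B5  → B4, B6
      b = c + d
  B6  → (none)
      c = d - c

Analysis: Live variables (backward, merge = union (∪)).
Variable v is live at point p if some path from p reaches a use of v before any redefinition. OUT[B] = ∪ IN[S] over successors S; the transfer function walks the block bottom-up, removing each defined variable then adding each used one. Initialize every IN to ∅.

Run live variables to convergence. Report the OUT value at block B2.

Fixpoint table:
  B0: | IN={d, f} | OUT={c, d, f}
  B1: | IN={c, d, f} | OUT={c, d, f}
  B2: | IN={c, d, f} | OUT={a, c, d, f}
  B3: | IN={a, d, f} | OUT={a, d, f}
  B4: | IN={a, d, f} | OUT={a, c, d, f}
  B5: | IN={a, c, d, f} | OUT={a, c, d, f}
  B6: | IN={c, d} | OUT={}

Merge at B2: OUT[B2] = IN[B3] ⊔ IN[B5] = {a, c, d, f}

Answer: {a, c, d, f}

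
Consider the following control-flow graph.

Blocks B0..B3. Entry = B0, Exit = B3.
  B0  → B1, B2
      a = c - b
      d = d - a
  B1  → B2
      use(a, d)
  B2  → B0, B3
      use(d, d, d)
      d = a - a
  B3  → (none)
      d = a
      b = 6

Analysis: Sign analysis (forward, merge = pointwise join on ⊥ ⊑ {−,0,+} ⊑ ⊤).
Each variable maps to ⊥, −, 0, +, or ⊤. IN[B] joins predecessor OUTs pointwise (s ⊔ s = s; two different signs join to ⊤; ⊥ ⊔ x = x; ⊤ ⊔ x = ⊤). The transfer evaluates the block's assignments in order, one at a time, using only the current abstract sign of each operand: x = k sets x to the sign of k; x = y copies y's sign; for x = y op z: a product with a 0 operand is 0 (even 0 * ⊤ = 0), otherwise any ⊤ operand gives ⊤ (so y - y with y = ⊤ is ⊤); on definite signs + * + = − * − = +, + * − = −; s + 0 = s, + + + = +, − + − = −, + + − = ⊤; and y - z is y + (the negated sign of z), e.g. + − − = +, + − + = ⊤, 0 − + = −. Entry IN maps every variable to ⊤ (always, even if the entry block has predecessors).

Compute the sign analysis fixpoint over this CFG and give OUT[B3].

Answer: {a: ⊤, b: +, c: ⊤, d: ⊤, e: ⊤, f: ⊤}

Derivation:
Converged values:
  B0:   IN=(all ⊤)   OUT=(all ⊤)
  B1:   IN=(all ⊤)   OUT=(all ⊤)
  B2:   IN=(all ⊤)   OUT=(all ⊤)
  B3:   IN=(all ⊤)   OUT={b:+; rest ⊤}

Merge at B3: IN[B3] = OUT[B2] = {a: ⊤, b: ⊤, c: ⊤, d: ⊤, e: ⊤, f: ⊤}
Applying B3's transfer function to that IN value gives OUT[B3] (row B3 above).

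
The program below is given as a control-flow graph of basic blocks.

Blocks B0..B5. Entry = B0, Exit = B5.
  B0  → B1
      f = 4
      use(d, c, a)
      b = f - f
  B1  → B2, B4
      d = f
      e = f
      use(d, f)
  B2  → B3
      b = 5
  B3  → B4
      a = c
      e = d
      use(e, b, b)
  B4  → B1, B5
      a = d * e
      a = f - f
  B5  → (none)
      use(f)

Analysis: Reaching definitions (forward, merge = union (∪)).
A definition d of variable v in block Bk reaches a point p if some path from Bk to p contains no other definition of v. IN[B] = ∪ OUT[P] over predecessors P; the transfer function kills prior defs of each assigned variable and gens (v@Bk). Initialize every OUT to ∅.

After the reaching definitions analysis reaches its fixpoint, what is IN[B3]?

Answer: {a@B4, b@B2, d@B1, e@B1, f@B0}

Trace:
Per-block solution:
  B0:  IN={}  OUT={b@B0, f@B0}
  B1:  IN={a@B4, b@B0, b@B2, d@B1, e@B1, e@B3, f@B0}  OUT={a@B4, b@B0, b@B2, d@B1, e@B1, f@B0}
  B2:  IN={a@B4, b@B0, b@B2, d@B1, e@B1, f@B0}  OUT={a@B4, b@B2, d@B1, e@B1, f@B0}
  B3:  IN={a@B4, b@B2, d@B1, e@B1, f@B0}  OUT={a@B3, b@B2, d@B1, e@B3, f@B0}
  B4:  IN={a@B3, a@B4, b@B0, b@B2, d@B1, e@B1, e@B3, f@B0}  OUT={a@B4, b@B0, b@B2, d@B1, e@B1, e@B3, f@B0}
  B5:  IN={a@B4, b@B0, b@B2, d@B1, e@B1, e@B3, f@B0}  OUT={a@B4, b@B0, b@B2, d@B1, e@B1, e@B3, f@B0}

Merge at B3: IN[B3] = OUT[B2] = {a@B4, b@B2, d@B1, e@B1, f@B0}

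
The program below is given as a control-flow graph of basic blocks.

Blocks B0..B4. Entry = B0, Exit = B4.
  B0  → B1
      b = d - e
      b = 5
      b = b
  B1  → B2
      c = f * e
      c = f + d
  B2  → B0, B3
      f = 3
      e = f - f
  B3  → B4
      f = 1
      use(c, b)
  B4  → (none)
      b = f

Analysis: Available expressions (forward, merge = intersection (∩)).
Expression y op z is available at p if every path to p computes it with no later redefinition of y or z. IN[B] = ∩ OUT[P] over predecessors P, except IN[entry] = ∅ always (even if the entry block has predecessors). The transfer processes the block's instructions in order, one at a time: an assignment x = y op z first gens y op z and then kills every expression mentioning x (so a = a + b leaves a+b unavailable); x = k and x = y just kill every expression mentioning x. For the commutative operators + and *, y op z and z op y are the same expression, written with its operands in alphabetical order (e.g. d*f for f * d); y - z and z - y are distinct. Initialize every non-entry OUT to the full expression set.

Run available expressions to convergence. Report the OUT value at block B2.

Answer: {f-f}

Working:
Fixpoint table:
  B0:   IN={}   OUT={d-e}
  B1:   IN={d-e}   OUT={d+f, d-e, e*f}
  B2:   IN={d+f, d-e, e*f}   OUT={f-f}
  B3:   IN={f-f}   OUT={}
  B4:   IN={}   OUT={}

Merge at B2: IN[B2] = OUT[B1] = {d+f, d-e, e*f}
Applying B2's transfer function to that IN value gives OUT[B2] (row B2 above).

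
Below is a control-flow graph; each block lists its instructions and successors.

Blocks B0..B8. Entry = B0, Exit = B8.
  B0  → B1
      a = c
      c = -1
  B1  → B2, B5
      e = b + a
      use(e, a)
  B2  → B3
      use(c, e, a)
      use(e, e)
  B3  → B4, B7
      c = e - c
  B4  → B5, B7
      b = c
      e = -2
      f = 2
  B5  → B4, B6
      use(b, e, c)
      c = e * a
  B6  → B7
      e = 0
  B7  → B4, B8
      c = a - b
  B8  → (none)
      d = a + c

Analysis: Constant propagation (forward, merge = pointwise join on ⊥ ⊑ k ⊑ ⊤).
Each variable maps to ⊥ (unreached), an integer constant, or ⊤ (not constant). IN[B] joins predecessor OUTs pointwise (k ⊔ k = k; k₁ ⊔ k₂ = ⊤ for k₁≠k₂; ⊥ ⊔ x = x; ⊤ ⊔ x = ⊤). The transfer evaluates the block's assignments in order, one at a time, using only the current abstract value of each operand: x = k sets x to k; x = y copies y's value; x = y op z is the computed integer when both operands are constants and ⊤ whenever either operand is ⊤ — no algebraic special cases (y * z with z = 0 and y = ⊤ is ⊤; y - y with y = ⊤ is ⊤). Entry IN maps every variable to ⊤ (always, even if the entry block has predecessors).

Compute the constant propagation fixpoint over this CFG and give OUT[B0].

Answer: {a: ⊤, b: ⊤, c: -1, d: ⊤, e: ⊤, f: ⊤}

Derivation:
Per-block solution:
  B0:  IN=(all ⊤)  OUT={c:-1; rest ⊤}
  B1:  IN={c:-1; rest ⊤}  OUT={c:-1; rest ⊤}
  B2:  IN={c:-1; rest ⊤}  OUT={c:-1; rest ⊤}
  B3:  IN={c:-1; rest ⊤}  OUT=(all ⊤)
  B4:  IN=(all ⊤)  OUT={e:-2, f:2; rest ⊤}
  B5:  IN=(all ⊤)  OUT=(all ⊤)
  B6:  IN=(all ⊤)  OUT={e:0; rest ⊤}
  B7:  IN=(all ⊤)  OUT=(all ⊤)
  B8:  IN=(all ⊤)  OUT=(all ⊤)

B0 is the boundary node: IN[B0] = {a: ⊤, b: ⊤, c: ⊤, d: ⊤, e: ⊤, f: ⊤}
Applying B0's transfer function to that IN value gives OUT[B0] (row B0 above).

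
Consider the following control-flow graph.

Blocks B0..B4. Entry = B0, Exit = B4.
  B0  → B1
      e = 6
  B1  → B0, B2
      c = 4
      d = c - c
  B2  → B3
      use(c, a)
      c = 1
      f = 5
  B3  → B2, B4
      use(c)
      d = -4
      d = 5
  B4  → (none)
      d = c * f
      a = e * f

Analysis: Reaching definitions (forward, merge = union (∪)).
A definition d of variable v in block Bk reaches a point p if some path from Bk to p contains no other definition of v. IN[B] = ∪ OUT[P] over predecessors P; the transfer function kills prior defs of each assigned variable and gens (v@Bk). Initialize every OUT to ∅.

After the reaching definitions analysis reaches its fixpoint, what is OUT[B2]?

Converged values:
  B0:   IN={c@B1, d@B1, e@B0}   OUT={c@B1, d@B1, e@B0}
  B1:   IN={c@B1, d@B1, e@B0}   OUT={c@B1, d@B1, e@B0}
  B2:   IN={c@B1, c@B2, d@B1, d@B3, e@B0, f@B2}   OUT={c@B2, d@B1, d@B3, e@B0, f@B2}
  B3:   IN={c@B2, d@B1, d@B3, e@B0, f@B2}   OUT={c@B2, d@B3, e@B0, f@B2}
  B4:   IN={c@B2, d@B3, e@B0, f@B2}   OUT={a@B4, c@B2, d@B4, e@B0, f@B2}

Merge at B2: IN[B2] = OUT[B1] ⊔ OUT[B3] = {c@B1, c@B2, d@B1, d@B3, e@B0, f@B2}
Applying B2's transfer function to that IN value gives OUT[B2] (row B2 above).

Answer: {c@B2, d@B1, d@B3, e@B0, f@B2}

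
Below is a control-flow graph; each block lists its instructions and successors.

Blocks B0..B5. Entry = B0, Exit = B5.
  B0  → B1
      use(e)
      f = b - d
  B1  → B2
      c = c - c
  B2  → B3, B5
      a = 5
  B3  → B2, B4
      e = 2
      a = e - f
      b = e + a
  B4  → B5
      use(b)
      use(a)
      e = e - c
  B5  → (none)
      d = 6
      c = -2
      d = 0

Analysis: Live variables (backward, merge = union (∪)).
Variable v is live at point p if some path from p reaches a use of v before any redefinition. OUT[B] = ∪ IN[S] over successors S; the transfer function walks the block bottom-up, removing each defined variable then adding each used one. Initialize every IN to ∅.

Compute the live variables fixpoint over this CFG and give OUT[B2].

Converged values:
  B0: | IN={b, c, d, e} | OUT={c, f}
  B1: | IN={c, f} | OUT={c, f}
  B2: | IN={c, f} | OUT={c, f}
  B3: | IN={c, f} | OUT={a, b, c, e, f}
  B4: | IN={a, b, c, e} | OUT={}
  B5: | IN={} | OUT={}

Merge at B2: OUT[B2] = IN[B3] ⊔ IN[B5] = {c, f}

Answer: {c, f}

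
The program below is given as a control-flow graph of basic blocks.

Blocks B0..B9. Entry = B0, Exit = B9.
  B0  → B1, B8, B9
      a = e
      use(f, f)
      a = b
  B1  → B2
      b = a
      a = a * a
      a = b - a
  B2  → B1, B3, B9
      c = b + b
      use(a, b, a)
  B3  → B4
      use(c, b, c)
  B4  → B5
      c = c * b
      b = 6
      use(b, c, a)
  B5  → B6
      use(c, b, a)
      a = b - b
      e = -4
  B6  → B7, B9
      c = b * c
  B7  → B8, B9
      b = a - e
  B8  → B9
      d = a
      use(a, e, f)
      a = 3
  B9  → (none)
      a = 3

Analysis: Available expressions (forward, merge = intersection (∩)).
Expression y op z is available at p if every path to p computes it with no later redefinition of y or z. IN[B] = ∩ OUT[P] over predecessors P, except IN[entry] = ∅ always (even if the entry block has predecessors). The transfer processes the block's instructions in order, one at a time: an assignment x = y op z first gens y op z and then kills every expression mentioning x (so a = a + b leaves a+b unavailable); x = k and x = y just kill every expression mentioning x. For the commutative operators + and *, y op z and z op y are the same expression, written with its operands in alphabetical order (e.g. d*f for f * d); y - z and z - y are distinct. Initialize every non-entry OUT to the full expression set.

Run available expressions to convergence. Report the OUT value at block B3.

Answer: {b+b}

Working:
Converged values:
  B0:   IN={}   OUT={}
  B1:   IN={}   OUT={}
  B2:   IN={}   OUT={b+b}
  B3:   IN={b+b}   OUT={b+b}
  B4:   IN={b+b}   OUT={}
  B5:   IN={}   OUT={b-b}
  B6:   IN={b-b}   OUT={b-b}
  B7:   IN={b-b}   OUT={a-e}
  B8:   IN={}   OUT={}
  B9:   IN={}   OUT={}

Merge at B3: IN[B3] = OUT[B2] = {b+b}
Applying B3's transfer function to that IN value gives OUT[B3] (row B3 above).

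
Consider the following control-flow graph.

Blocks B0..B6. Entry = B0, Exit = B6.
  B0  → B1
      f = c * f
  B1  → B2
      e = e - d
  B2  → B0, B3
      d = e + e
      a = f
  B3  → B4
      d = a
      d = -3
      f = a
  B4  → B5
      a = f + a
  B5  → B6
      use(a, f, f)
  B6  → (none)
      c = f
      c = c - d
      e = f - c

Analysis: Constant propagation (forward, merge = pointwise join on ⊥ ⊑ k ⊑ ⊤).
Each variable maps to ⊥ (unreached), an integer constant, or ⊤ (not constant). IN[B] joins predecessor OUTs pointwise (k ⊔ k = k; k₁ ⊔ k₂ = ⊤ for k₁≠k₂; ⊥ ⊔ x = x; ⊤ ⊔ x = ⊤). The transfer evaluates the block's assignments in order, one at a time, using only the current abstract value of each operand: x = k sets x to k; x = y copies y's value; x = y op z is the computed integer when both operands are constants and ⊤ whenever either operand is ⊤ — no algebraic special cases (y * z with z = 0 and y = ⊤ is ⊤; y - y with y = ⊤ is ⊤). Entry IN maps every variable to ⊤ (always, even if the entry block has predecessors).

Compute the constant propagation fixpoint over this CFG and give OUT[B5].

Answer: {a: ⊤, b: ⊤, c: ⊤, d: -3, e: ⊤, f: ⊤}

Trace:
Fixpoint table:
  B0: | IN=(all ⊤) | OUT=(all ⊤)
  B1: | IN=(all ⊤) | OUT=(all ⊤)
  B2: | IN=(all ⊤) | OUT=(all ⊤)
  B3: | IN=(all ⊤) | OUT={d:-3; rest ⊤}
  B4: | IN={d:-3; rest ⊤} | OUT={d:-3; rest ⊤}
  B5: | IN={d:-3; rest ⊤} | OUT={d:-3; rest ⊤}
  B6: | IN={d:-3; rest ⊤} | OUT={d:-3; rest ⊤}

Merge at B5: IN[B5] = OUT[B4] = {a: ⊤, b: ⊤, c: ⊤, d: -3, e: ⊤, f: ⊤}
Applying B5's transfer function to that IN value gives OUT[B5] (row B5 above).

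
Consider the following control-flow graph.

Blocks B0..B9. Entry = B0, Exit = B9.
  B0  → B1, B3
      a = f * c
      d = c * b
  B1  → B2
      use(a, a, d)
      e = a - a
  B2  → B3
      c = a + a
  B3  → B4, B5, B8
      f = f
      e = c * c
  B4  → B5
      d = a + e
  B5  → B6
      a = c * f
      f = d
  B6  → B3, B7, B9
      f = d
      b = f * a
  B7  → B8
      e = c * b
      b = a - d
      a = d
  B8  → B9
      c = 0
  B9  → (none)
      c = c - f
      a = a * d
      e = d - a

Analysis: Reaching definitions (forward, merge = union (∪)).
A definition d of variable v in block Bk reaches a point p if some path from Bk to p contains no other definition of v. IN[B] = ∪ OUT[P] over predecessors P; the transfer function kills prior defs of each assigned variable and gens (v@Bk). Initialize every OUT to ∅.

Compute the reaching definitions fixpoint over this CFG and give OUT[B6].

Answer: {a@B5, b@B6, c@B2, d@B0, d@B4, e@B3, f@B6}

Trace:
Converged values:
  B0:  IN={}  OUT={a@B0, d@B0}
  B1:  IN={a@B0, d@B0}  OUT={a@B0, d@B0, e@B1}
  B2:  IN={a@B0, d@B0, e@B1}  OUT={a@B0, c@B2, d@B0, e@B1}
  B3:  IN={a@B0, a@B5, b@B6, c@B2, d@B0, d@B4, e@B1, e@B3, f@B6}  OUT={a@B0, a@B5, b@B6, c@B2, d@B0, d@B4, e@B3, f@B3}
  B4:  IN={a@B0, a@B5, b@B6, c@B2, d@B0, d@B4, e@B3, f@B3}  OUT={a@B0, a@B5, b@B6, c@B2, d@B4, e@B3, f@B3}
  B5:  IN={a@B0, a@B5, b@B6, c@B2, d@B0, d@B4, e@B3, f@B3}  OUT={a@B5, b@B6, c@B2, d@B0, d@B4, e@B3, f@B5}
  B6:  IN={a@B5, b@B6, c@B2, d@B0, d@B4, e@B3, f@B5}  OUT={a@B5, b@B6, c@B2, d@B0, d@B4, e@B3, f@B6}
  B7:  IN={a@B5, b@B6, c@B2, d@B0, d@B4, e@B3, f@B6}  OUT={a@B7, b@B7, c@B2, d@B0, d@B4, e@B7, f@B6}
  B8:  IN={a@B0, a@B5, a@B7, b@B6, b@B7, c@B2, d@B0, d@B4, e@B3, e@B7, f@B3, f@B6}  OUT={a@B0, a@B5, a@B7, b@B6, b@B7, c@B8, d@B0, d@B4, e@B3, e@B7, f@B3, f@B6}
  B9:  IN={a@B0, a@B5, a@B7, b@B6, b@B7, c@B2, c@B8, d@B0, d@B4, e@B3, e@B7, f@B3, f@B6}  OUT={a@B9, b@B6, b@B7, c@B9, d@B0, d@B4, e@B9, f@B3, f@B6}

Merge at B6: IN[B6] = OUT[B5] = {a@B5, b@B6, c@B2, d@B0, d@B4, e@B3, f@B5}
Applying B6's transfer function to that IN value gives OUT[B6] (row B6 above).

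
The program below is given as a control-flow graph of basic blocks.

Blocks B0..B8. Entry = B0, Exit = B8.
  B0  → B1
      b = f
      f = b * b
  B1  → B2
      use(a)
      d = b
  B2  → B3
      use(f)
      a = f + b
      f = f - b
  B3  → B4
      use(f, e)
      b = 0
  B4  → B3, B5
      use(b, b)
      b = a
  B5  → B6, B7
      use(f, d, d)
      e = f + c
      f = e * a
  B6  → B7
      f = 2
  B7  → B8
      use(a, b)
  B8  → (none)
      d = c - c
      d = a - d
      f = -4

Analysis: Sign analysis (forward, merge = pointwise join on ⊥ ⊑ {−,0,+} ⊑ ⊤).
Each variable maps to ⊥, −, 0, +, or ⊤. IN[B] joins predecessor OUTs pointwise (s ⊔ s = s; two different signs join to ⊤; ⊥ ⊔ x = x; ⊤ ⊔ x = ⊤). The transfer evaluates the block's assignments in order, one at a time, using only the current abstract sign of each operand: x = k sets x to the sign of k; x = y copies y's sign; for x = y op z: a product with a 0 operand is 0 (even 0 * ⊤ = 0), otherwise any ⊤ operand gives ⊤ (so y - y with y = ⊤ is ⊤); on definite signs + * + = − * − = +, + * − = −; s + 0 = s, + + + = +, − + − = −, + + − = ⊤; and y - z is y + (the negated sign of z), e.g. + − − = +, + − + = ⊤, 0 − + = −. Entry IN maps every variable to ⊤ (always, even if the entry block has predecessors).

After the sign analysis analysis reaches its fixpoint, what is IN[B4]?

Answer: {a: ⊤, b: 0, c: ⊤, d: ⊤, e: ⊤, f: ⊤}

Trace:
Fixpoint table:
  B0: | IN=(all ⊤) | OUT=(all ⊤)
  B1: | IN=(all ⊤) | OUT=(all ⊤)
  B2: | IN=(all ⊤) | OUT=(all ⊤)
  B3: | IN=(all ⊤) | OUT={b:0; rest ⊤}
  B4: | IN={b:0; rest ⊤} | OUT=(all ⊤)
  B5: | IN=(all ⊤) | OUT=(all ⊤)
  B6: | IN=(all ⊤) | OUT={f:+; rest ⊤}
  B7: | IN=(all ⊤) | OUT=(all ⊤)
  B8: | IN=(all ⊤) | OUT={f:-; rest ⊤}

Merge at B4: IN[B4] = OUT[B3] = {a: ⊤, b: 0, c: ⊤, d: ⊤, e: ⊤, f: ⊤}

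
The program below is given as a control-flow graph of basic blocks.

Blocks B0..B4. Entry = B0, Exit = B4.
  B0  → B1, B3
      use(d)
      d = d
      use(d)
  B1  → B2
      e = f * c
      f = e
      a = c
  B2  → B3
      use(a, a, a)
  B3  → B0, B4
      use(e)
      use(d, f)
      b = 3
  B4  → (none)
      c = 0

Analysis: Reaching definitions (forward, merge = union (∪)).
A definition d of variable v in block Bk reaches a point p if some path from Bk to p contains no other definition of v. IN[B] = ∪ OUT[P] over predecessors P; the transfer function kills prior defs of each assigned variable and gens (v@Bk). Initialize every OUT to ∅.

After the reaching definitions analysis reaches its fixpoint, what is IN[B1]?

Converged values:
  B0:  IN={a@B1, b@B3, d@B0, e@B1, f@B1}  OUT={a@B1, b@B3, d@B0, e@B1, f@B1}
  B1:  IN={a@B1, b@B3, d@B0, e@B1, f@B1}  OUT={a@B1, b@B3, d@B0, e@B1, f@B1}
  B2:  IN={a@B1, b@B3, d@B0, e@B1, f@B1}  OUT={a@B1, b@B3, d@B0, e@B1, f@B1}
  B3:  IN={a@B1, b@B3, d@B0, e@B1, f@B1}  OUT={a@B1, b@B3, d@B0, e@B1, f@B1}
  B4:  IN={a@B1, b@B3, d@B0, e@B1, f@B1}  OUT={a@B1, b@B3, c@B4, d@B0, e@B1, f@B1}

Merge at B1: IN[B1] = OUT[B0] = {a@B1, b@B3, d@B0, e@B1, f@B1}

Answer: {a@B1, b@B3, d@B0, e@B1, f@B1}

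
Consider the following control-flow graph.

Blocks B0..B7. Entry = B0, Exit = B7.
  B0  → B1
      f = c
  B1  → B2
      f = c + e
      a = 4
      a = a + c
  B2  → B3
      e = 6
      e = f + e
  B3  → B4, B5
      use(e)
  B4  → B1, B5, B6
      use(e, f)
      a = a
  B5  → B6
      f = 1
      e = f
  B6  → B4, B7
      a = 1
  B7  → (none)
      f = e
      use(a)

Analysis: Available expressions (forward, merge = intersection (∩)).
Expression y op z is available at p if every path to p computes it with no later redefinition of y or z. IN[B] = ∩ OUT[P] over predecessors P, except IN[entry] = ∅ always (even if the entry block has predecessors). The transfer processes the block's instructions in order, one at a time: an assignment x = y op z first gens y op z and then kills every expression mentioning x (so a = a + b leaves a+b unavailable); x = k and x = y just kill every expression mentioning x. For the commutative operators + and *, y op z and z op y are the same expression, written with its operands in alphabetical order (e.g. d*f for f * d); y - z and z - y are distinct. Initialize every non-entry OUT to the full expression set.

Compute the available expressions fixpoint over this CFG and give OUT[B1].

Converged values:
  B0:  IN={}  OUT={}
  B1:  IN={}  OUT={c+e}
  B2:  IN={c+e}  OUT={}
  B3:  IN={}  OUT={}
  B4:  IN={}  OUT={}
  B5:  IN={}  OUT={}
  B6:  IN={}  OUT={}
  B7:  IN={}  OUT={}

Merge at B1: IN[B1] = OUT[B0] ∩ OUT[B4] = {}
Applying B1's transfer function to that IN value gives OUT[B1] (row B1 above).

Answer: {c+e}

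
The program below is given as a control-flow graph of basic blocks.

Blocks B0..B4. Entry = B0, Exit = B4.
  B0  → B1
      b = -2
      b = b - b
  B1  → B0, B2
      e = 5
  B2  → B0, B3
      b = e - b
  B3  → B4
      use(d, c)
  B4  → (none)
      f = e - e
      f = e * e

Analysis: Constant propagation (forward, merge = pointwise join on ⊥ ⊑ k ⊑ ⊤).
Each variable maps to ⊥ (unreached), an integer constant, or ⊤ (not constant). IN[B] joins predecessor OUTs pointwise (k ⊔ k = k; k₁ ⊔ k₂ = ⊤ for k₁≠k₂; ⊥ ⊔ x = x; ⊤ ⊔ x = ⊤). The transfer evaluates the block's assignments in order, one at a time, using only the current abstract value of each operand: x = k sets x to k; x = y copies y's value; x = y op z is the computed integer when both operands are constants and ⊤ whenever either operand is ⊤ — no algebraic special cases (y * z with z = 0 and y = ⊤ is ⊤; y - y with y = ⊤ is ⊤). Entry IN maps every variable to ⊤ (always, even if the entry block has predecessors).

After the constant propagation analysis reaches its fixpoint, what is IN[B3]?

Fixpoint table:
  B0: | IN=(all ⊤) | OUT={b:0; rest ⊤}
  B1: | IN={b:0; rest ⊤} | OUT={b:0, e:5; rest ⊤}
  B2: | IN={b:0, e:5; rest ⊤} | OUT={b:5, e:5; rest ⊤}
  B3: | IN={b:5, e:5; rest ⊤} | OUT={b:5, e:5; rest ⊤}
  B4: | IN={b:5, e:5; rest ⊤} | OUT={b:5, e:5, f:25; rest ⊤}

Merge at B3: IN[B3] = OUT[B2] = {a: ⊤, b: 5, c: ⊤, d: ⊤, e: 5, f: ⊤}

Answer: {a: ⊤, b: 5, c: ⊤, d: ⊤, e: 5, f: ⊤}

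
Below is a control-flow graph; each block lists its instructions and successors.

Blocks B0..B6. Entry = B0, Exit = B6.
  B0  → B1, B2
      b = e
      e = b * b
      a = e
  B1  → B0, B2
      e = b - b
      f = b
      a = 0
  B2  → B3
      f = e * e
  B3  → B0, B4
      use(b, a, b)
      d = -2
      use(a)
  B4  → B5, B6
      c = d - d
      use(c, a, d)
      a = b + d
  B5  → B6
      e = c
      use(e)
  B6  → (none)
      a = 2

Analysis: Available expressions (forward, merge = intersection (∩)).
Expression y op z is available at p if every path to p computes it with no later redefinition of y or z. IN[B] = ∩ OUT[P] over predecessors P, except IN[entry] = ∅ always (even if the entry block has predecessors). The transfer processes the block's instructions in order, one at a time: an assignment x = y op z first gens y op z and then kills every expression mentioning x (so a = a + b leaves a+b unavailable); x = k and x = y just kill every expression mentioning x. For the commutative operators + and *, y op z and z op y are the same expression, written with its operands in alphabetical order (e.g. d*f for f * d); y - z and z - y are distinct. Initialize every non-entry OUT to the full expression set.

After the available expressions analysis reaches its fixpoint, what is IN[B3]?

Converged values:
  B0:   IN={}   OUT={b*b}
  B1:   IN={b*b}   OUT={b*b, b-b}
  B2:   IN={b*b}   OUT={b*b, e*e}
  B3:   IN={b*b, e*e}   OUT={b*b, e*e}
  B4:   IN={b*b, e*e}   OUT={b*b, b+d, d-d, e*e}
  B5:   IN={b*b, b+d, d-d, e*e}   OUT={b*b, b+d, d-d}
  B6:   IN={b*b, b+d, d-d}   OUT={b*b, b+d, d-d}

Merge at B3: IN[B3] = OUT[B2] = {b*b, e*e}

Answer: {b*b, e*e}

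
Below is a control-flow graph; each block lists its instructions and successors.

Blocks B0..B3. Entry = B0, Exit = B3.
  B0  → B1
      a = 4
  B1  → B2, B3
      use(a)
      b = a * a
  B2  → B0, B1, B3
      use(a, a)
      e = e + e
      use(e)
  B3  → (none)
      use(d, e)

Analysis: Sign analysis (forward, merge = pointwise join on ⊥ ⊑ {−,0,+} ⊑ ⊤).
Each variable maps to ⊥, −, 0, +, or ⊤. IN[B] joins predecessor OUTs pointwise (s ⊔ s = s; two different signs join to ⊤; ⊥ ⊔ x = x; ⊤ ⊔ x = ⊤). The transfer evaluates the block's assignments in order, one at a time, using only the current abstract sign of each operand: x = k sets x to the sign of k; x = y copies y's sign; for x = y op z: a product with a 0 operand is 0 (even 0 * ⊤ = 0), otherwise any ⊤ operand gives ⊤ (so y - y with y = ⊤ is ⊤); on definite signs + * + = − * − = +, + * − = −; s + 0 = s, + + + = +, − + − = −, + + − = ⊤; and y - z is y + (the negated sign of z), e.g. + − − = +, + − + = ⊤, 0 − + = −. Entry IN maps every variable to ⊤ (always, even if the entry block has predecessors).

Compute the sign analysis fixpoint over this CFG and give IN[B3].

Converged values:
  B0:   IN=(all ⊤)   OUT={a:+; rest ⊤}
  B1:   IN={a:+; rest ⊤}   OUT={a:+, b:+; rest ⊤}
  B2:   IN={a:+, b:+; rest ⊤}   OUT={a:+, b:+; rest ⊤}
  B3:   IN={a:+, b:+; rest ⊤}   OUT={a:+, b:+; rest ⊤}

Merge at B3: IN[B3] = OUT[B1] ⊔ OUT[B2] = {a: +, b: +, c: ⊤, d: ⊤, e: ⊤, f: ⊤}

Answer: {a: +, b: +, c: ⊤, d: ⊤, e: ⊤, f: ⊤}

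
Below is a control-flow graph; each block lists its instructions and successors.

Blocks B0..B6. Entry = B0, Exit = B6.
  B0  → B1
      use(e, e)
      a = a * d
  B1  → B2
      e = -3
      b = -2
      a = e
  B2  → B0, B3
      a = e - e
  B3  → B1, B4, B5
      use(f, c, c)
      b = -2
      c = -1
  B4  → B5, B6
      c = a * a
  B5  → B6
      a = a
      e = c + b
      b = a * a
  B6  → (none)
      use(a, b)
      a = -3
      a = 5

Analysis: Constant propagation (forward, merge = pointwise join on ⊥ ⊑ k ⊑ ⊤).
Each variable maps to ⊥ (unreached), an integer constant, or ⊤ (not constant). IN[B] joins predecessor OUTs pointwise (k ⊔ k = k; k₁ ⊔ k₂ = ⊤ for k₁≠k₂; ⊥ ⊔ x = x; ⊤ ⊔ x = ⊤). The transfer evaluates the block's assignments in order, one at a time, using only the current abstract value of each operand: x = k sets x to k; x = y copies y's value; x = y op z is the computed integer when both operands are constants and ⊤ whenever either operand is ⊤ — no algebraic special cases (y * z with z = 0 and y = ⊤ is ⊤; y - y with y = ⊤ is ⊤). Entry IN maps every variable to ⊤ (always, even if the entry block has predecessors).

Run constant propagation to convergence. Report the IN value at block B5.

Per-block solution:
  B0: | IN=(all ⊤) | OUT=(all ⊤)
  B1: | IN=(all ⊤) | OUT={a:-3, b:-2, e:-3; rest ⊤}
  B2: | IN={a:-3, b:-2, e:-3; rest ⊤} | OUT={a:0, b:-2, e:-3; rest ⊤}
  B3: | IN={a:0, b:-2, e:-3; rest ⊤} | OUT={a:0, b:-2, c:-1, e:-3; rest ⊤}
  B4: | IN={a:0, b:-2, c:-1, e:-3; rest ⊤} | OUT={a:0, b:-2, c:0, e:-3; rest ⊤}
  B5: | IN={a:0, b:-2, e:-3; rest ⊤} | OUT={a:0, b:0; rest ⊤}
  B6: | IN={a:0; rest ⊤} | OUT={a:5; rest ⊤}

Merge at B5: IN[B5] = OUT[B3] ⊔ OUT[B4] = {a: 0, b: -2, c: ⊤, d: ⊤, e: -3, f: ⊤}

Answer: {a: 0, b: -2, c: ⊤, d: ⊤, e: -3, f: ⊤}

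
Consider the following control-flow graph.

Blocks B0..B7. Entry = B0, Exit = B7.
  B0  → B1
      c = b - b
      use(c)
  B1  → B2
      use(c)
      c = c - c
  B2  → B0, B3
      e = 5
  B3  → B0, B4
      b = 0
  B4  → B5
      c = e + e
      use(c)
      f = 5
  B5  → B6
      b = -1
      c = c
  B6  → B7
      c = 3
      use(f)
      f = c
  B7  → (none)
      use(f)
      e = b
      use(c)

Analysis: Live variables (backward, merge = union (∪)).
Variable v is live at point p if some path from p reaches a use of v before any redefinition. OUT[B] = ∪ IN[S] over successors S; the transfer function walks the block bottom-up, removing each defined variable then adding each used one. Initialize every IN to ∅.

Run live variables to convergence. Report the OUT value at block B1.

Per-block solution:
  B0:   IN={b}   OUT={b, c}
  B1:   IN={b, c}   OUT={b}
  B2:   IN={b}   OUT={b, e}
  B3:   IN={e}   OUT={b, e}
  B4:   IN={e}   OUT={c, f}
  B5:   IN={c, f}   OUT={b, f}
  B6:   IN={b, f}   OUT={b, c, f}
  B7:   IN={b, c, f}   OUT={}

Merge at B1: OUT[B1] = IN[B2] = {b}

Answer: {b}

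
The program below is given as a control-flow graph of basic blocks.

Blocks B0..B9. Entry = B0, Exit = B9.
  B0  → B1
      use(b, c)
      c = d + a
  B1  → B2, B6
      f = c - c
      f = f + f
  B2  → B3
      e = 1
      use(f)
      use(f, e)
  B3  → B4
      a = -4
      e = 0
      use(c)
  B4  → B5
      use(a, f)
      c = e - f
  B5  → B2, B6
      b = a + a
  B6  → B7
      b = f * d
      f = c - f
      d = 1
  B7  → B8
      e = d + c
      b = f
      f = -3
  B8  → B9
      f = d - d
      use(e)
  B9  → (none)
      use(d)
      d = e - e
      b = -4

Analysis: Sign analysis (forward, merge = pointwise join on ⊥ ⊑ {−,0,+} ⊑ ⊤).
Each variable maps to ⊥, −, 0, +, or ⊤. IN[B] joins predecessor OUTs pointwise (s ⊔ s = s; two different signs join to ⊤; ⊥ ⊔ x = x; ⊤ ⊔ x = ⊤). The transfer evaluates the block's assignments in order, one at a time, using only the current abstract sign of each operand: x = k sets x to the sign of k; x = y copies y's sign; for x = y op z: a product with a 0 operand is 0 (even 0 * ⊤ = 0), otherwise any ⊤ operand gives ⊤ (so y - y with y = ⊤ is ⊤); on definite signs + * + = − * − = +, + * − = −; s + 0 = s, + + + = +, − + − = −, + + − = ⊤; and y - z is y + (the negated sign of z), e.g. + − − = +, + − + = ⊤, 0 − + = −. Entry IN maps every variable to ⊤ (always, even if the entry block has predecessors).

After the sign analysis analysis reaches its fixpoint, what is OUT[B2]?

Answer: {a: ⊤, b: ⊤, c: ⊤, d: ⊤, e: +, f: ⊤}

Working:
Per-block solution:
  B0:   IN=(all ⊤)   OUT=(all ⊤)
  B1:   IN=(all ⊤)   OUT=(all ⊤)
  B2:   IN=(all ⊤)   OUT={e:+; rest ⊤}
  B3:   IN={e:+; rest ⊤}   OUT={a:-, e:0; rest ⊤}
  B4:   IN={a:-, e:0; rest ⊤}   OUT={a:-, e:0; rest ⊤}
  B5:   IN={a:-, e:0; rest ⊤}   OUT={a:-, b:-, e:0; rest ⊤}
  B6:   IN=(all ⊤)   OUT={d:+; rest ⊤}
  B7:   IN={d:+; rest ⊤}   OUT={d:+, f:-; rest ⊤}
  B8:   IN={d:+, f:-; rest ⊤}   OUT={d:+; rest ⊤}
  B9:   IN={d:+; rest ⊤}   OUT={b:-; rest ⊤}

Merge at B2: IN[B2] = OUT[B1] ⊔ OUT[B5] = {a: ⊤, b: ⊤, c: ⊤, d: ⊤, e: ⊤, f: ⊤}
Applying B2's transfer function to that IN value gives OUT[B2] (row B2 above).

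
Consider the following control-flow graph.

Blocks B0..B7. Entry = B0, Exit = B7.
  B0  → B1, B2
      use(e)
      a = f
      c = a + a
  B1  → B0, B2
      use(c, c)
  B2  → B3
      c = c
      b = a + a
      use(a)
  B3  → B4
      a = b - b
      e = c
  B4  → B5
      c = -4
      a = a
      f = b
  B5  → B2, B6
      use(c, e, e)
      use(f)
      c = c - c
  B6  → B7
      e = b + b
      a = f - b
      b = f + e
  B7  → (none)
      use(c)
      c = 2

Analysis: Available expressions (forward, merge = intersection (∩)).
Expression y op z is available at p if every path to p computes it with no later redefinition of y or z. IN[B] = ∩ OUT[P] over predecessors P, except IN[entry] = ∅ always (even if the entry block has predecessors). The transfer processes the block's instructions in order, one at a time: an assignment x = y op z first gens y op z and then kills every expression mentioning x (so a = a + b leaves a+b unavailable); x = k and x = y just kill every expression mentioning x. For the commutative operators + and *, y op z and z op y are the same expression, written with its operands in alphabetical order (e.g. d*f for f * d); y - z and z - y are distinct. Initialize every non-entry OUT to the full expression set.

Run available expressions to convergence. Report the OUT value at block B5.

Fixpoint table:
  B0:   IN={}   OUT={a+a}
  B1:   IN={a+a}   OUT={a+a}
  B2:   IN={}   OUT={a+a}
  B3:   IN={a+a}   OUT={b-b}
  B4:   IN={b-b}   OUT={b-b}
  B5:   IN={b-b}   OUT={b-b}
  B6:   IN={b-b}   OUT={e+f}
  B7:   IN={e+f}   OUT={e+f}

Merge at B5: IN[B5] = OUT[B4] = {b-b}
Applying B5's transfer function to that IN value gives OUT[B5] (row B5 above).

Answer: {b-b}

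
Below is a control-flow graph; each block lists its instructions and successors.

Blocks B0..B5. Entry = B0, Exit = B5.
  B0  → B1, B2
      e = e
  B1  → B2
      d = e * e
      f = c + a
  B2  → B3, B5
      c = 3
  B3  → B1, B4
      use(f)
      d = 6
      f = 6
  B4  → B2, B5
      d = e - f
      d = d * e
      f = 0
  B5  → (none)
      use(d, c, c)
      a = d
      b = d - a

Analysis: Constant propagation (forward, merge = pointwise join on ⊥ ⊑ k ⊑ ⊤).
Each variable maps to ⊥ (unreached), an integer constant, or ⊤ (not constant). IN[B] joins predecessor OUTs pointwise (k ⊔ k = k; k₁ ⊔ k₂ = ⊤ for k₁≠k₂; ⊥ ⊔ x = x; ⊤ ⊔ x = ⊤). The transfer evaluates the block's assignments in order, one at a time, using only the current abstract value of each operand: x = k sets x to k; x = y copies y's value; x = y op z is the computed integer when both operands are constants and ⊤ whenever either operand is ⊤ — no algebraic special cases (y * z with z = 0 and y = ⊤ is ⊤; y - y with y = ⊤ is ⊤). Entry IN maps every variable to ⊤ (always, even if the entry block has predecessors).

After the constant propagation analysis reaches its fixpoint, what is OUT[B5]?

Per-block solution:
  B0:   IN=(all ⊤)   OUT=(all ⊤)
  B1:   IN=(all ⊤)   OUT=(all ⊤)
  B2:   IN=(all ⊤)   OUT={c:3; rest ⊤}
  B3:   IN={c:3; rest ⊤}   OUT={c:3, d:6, f:6; rest ⊤}
  B4:   IN={c:3, d:6, f:6; rest ⊤}   OUT={c:3, f:0; rest ⊤}
  B5:   IN={c:3; rest ⊤}   OUT={c:3; rest ⊤}

Merge at B5: IN[B5] = OUT[B2] ⊔ OUT[B4] = {a: ⊤, b: ⊤, c: 3, d: ⊤, e: ⊤, f: ⊤}
Applying B5's transfer function to that IN value gives OUT[B5] (row B5 above).

Answer: {a: ⊤, b: ⊤, c: 3, d: ⊤, e: ⊤, f: ⊤}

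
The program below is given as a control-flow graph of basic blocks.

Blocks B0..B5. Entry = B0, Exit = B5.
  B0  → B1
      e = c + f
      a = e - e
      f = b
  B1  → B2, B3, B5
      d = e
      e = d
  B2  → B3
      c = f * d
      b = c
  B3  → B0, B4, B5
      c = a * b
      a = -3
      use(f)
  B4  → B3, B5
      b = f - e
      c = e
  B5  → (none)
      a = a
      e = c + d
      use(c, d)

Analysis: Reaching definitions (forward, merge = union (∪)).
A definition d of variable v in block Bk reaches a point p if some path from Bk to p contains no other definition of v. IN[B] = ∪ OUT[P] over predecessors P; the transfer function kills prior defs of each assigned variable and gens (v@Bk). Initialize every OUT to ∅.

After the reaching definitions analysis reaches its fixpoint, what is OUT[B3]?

Per-block solution:
  B0:  IN={a@B3, b@B2, b@B4, c@B3, d@B1, e@B1, f@B0}  OUT={a@B0, b@B2, b@B4, c@B3, d@B1, e@B0, f@B0}
  B1:  IN={a@B0, b@B2, b@B4, c@B3, d@B1, e@B0, f@B0}  OUT={a@B0, b@B2, b@B4, c@B3, d@B1, e@B1, f@B0}
  B2:  IN={a@B0, b@B2, b@B4, c@B3, d@B1, e@B1, f@B0}  OUT={a@B0, b@B2, c@B2, d@B1, e@B1, f@B0}
  B3:  IN={a@B0, a@B3, b@B2, b@B4, c@B2, c@B3, c@B4, d@B1, e@B1, f@B0}  OUT={a@B3, b@B2, b@B4, c@B3, d@B1, e@B1, f@B0}
  B4:  IN={a@B3, b@B2, b@B4, c@B3, d@B1, e@B1, f@B0}  OUT={a@B3, b@B4, c@B4, d@B1, e@B1, f@B0}
  B5:  IN={a@B0, a@B3, b@B2, b@B4, c@B3, c@B4, d@B1, e@B1, f@B0}  OUT={a@B5, b@B2, b@B4, c@B3, c@B4, d@B1, e@B5, f@B0}

Merge at B3: IN[B3] = OUT[B1] ⊔ OUT[B2] ⊔ OUT[B4] = {a@B0, a@B3, b@B2, b@B4, c@B2, c@B3, c@B4, d@B1, e@B1, f@B0}
Applying B3's transfer function to that IN value gives OUT[B3] (row B3 above).

Answer: {a@B3, b@B2, b@B4, c@B3, d@B1, e@B1, f@B0}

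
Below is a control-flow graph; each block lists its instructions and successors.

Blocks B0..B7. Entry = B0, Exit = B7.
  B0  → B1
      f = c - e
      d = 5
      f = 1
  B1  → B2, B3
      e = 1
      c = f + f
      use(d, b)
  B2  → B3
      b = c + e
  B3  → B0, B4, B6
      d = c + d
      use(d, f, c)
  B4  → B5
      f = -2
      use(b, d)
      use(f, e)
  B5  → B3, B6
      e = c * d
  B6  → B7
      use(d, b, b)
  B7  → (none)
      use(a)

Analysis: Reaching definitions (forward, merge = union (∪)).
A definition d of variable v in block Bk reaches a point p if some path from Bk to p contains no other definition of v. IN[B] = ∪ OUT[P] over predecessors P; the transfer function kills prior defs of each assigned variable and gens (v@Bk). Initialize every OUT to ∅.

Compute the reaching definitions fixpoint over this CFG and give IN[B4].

Converged values:
  B0:   IN={b@B2, c@B1, d@B3, e@B1, e@B5, f@B0, f@B4}   OUT={b@B2, c@B1, d@B0, e@B1, e@B5, f@B0}
  B1:   IN={b@B2, c@B1, d@B0, e@B1, e@B5, f@B0}   OUT={b@B2, c@B1, d@B0, e@B1, f@B0}
  B2:   IN={b@B2, c@B1, d@B0, e@B1, f@B0}   OUT={b@B2, c@B1, d@B0, e@B1, f@B0}
  B3:   IN={b@B2, c@B1, d@B0, d@B3, e@B1, e@B5, f@B0, f@B4}   OUT={b@B2, c@B1, d@B3, e@B1, e@B5, f@B0, f@B4}
  B4:   IN={b@B2, c@B1, d@B3, e@B1, e@B5, f@B0, f@B4}   OUT={b@B2, c@B1, d@B3, e@B1, e@B5, f@B4}
  B5:   IN={b@B2, c@B1, d@B3, e@B1, e@B5, f@B4}   OUT={b@B2, c@B1, d@B3, e@B5, f@B4}
  B6:   IN={b@B2, c@B1, d@B3, e@B1, e@B5, f@B0, f@B4}   OUT={b@B2, c@B1, d@B3, e@B1, e@B5, f@B0, f@B4}
  B7:   IN={b@B2, c@B1, d@B3, e@B1, e@B5, f@B0, f@B4}   OUT={b@B2, c@B1, d@B3, e@B1, e@B5, f@B0, f@B4}

Merge at B4: IN[B4] = OUT[B3] = {b@B2, c@B1, d@B3, e@B1, e@B5, f@B0, f@B4}

Answer: {b@B2, c@B1, d@B3, e@B1, e@B5, f@B0, f@B4}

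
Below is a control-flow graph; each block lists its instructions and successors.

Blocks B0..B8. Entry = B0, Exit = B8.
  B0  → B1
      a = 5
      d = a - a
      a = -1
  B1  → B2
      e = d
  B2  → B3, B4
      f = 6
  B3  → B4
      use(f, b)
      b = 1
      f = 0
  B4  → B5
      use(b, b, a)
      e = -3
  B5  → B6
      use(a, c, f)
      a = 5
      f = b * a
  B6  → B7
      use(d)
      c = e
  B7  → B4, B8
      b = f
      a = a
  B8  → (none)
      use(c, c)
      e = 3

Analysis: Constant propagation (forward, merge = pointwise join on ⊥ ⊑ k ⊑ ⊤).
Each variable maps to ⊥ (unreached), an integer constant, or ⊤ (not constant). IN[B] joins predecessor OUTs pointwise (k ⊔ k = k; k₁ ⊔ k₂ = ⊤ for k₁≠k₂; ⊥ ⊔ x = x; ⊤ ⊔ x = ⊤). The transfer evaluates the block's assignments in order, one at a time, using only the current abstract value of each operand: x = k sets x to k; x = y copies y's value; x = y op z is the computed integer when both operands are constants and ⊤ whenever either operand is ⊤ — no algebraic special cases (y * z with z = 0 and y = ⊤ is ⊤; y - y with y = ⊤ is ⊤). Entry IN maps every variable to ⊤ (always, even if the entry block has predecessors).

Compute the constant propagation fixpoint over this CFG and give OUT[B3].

Per-block solution:
  B0:   IN=(all ⊤)   OUT={a:-1, d:0; rest ⊤}
  B1:   IN={a:-1, d:0; rest ⊤}   OUT={a:-1, d:0, e:0; rest ⊤}
  B2:   IN={a:-1, d:0, e:0; rest ⊤}   OUT={a:-1, d:0, e:0, f:6; rest ⊤}
  B3:   IN={a:-1, d:0, e:0, f:6; rest ⊤}   OUT={a:-1, b:1, d:0, e:0, f:0; rest ⊤}
  B4:   IN={d:0; rest ⊤}   OUT={d:0, e:-3; rest ⊤}
  B5:   IN={d:0, e:-3; rest ⊤}   OUT={a:5, d:0, e:-3; rest ⊤}
  B6:   IN={a:5, d:0, e:-3; rest ⊤}   OUT={a:5, c:-3, d:0, e:-3; rest ⊤}
  B7:   IN={a:5, c:-3, d:0, e:-3; rest ⊤}   OUT={a:5, c:-3, d:0, e:-3; rest ⊤}
  B8:   IN={a:5, c:-3, d:0, e:-3; rest ⊤}   OUT={a:5, c:-3, d:0, e:3; rest ⊤}

Merge at B3: IN[B3] = OUT[B2] = {a: -1, b: ⊤, c: ⊤, d: 0, e: 0, f: 6}
Applying B3's transfer function to that IN value gives OUT[B3] (row B3 above).

Answer: {a: -1, b: 1, c: ⊤, d: 0, e: 0, f: 0}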